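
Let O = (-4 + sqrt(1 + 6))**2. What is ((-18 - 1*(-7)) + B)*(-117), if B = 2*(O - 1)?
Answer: -3861 + 1872*sqrt(7) ≈ 1091.8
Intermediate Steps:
O = (-4 + sqrt(7))**2 ≈ 1.8340
B = -2 + 2*(4 - sqrt(7))**2 (B = 2*((4 - sqrt(7))**2 - 1) = 2*(-1 + (4 - sqrt(7))**2) = -2 + 2*(4 - sqrt(7))**2 ≈ 1.6680)
((-18 - 1*(-7)) + B)*(-117) = ((-18 - 1*(-7)) + (44 - 16*sqrt(7)))*(-117) = ((-18 + 7) + (44 - 16*sqrt(7)))*(-117) = (-11 + (44 - 16*sqrt(7)))*(-117) = (33 - 16*sqrt(7))*(-117) = -3861 + 1872*sqrt(7)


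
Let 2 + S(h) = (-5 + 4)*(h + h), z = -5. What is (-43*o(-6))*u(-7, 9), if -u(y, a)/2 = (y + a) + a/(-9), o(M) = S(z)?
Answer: 688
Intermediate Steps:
S(h) = -2 - 2*h (S(h) = -2 + (-5 + 4)*(h + h) = -2 - 2*h)
o(M) = 8 (o(M) = -2 - 2*(-5) = -2 + 10 = 8)
u(y, a) = -2*y - 16*a/9 (u(y, a) = -2*((y + a) + a/(-9)) = -2*((a + y) + a*(-⅑)) = -2*((a + y) - a/9) = -2*(y + 8*a/9) = -2*y - 16*a/9)
(-43*o(-6))*u(-7, 9) = (-43*8)*(-2*(-7) - 16/9*9) = -344*(14 - 16) = -344*(-2) = 688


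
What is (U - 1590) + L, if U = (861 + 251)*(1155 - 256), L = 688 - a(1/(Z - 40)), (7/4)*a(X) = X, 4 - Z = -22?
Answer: 48940516/49 ≈ 9.9879e+5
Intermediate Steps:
Z = 26 (Z = 4 - 1*(-22) = 4 + 22 = 26)
a(X) = 4*X/7
L = 33714/49 (L = 688 - 4/(7*(26 - 40)) = 688 - 4/(7*(-14)) = 688 - 4*(-1)/(7*14) = 688 - 1*(-2/49) = 688 + 2/49 = 33714/49 ≈ 688.04)
U = 999688 (U = 1112*899 = 999688)
(U - 1590) + L = (999688 - 1590) + 33714/49 = 998098 + 33714/49 = 48940516/49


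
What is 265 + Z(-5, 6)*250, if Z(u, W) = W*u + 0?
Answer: -7235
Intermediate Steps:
Z(u, W) = W*u
265 + Z(-5, 6)*250 = 265 + (6*(-5))*250 = 265 - 30*250 = 265 - 7500 = -7235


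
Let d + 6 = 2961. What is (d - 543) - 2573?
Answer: -161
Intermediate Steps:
d = 2955 (d = -6 + 2961 = 2955)
(d - 543) - 2573 = (2955 - 543) - 2573 = 2412 - 2573 = -161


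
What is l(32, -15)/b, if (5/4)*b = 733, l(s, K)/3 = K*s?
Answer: -1800/733 ≈ -2.4557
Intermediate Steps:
l(s, K) = 3*K*s (l(s, K) = 3*(K*s) = 3*K*s)
b = 2932/5 (b = (⅘)*733 = 2932/5 ≈ 586.40)
l(32, -15)/b = (3*(-15)*32)/(2932/5) = -1440*5/2932 = -1800/733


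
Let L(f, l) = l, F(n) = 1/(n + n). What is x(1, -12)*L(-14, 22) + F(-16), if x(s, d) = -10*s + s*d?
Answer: -15489/32 ≈ -484.03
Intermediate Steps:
F(n) = 1/(2*n)
x(s, d) = -10*s + d*s
x(1, -12)*L(-14, 22) + F(-16) = (1*(-10 - 12))*22 + (1/2)/(-16) = (1*(-22))*22 + (1/2)*(-1/16) = -22*22 - 1/32 = -484 - 1/32 = -15489/32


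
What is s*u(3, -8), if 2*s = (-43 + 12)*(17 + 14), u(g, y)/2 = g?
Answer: -2883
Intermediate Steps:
u(g, y) = 2*g
s = -961/2 (s = ((-43 + 12)*(17 + 14))/2 = (-31*31)/2 = (½)*(-961) = -961/2 ≈ -480.50)
s*u(3, -8) = -961*3 = -961/2*6 = -2883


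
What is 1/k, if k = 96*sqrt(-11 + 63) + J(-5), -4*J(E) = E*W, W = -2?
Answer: 10/1916903 + 768*sqrt(13)/1916903 ≈ 0.0014498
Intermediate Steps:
J(E) = E/2 (J(E) = -E*(-2)/4 = -(-1)*E/2 = E/2)
k = -5/2 + 192*sqrt(13) (k = 96*sqrt(-11 + 63) + (1/2)*(-5) = 96*sqrt(52) - 5/2 = 96*(2*sqrt(13)) - 5/2 = 192*sqrt(13) - 5/2 = -5/2 + 192*sqrt(13) ≈ 689.77)
1/k = 1/(-5/2 + 192*sqrt(13))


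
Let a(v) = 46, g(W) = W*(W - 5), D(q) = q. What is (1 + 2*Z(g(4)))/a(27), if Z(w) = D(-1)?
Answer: -1/46 ≈ -0.021739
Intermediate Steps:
g(W) = W*(-5 + W)
Z(w) = -1
(1 + 2*Z(g(4)))/a(27) = (1 + 2*(-1))/46 = (1 - 2)/46 = (1/46)*(-1) = -1/46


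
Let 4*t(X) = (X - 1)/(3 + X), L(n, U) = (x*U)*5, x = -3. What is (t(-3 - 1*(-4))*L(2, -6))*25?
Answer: 0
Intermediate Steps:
L(n, U) = -15*U (L(n, U) = -3*U*5 = -15*U)
t(X) = (-1 + X)/(4*(3 + X)) (t(X) = ((X - 1)/(3 + X))/4 = ((-1 + X)/(3 + X))/4 = (-1 + X)/(4*(3 + X)))
(t(-3 - 1*(-4))*L(2, -6))*25 = (((-1 + (-3 - 1*(-4)))/(4*(3 + (-3 - 1*(-4)))))*(-15*(-6)))*25 = (((-1 + (-3 + 4))/(4*(3 + (-3 + 4))))*90)*25 = (((-1 + 1)/(4*(3 + 1)))*90)*25 = (((¼)*0/4)*90)*25 = (((¼)*(¼)*0)*90)*25 = (0*90)*25 = 0*25 = 0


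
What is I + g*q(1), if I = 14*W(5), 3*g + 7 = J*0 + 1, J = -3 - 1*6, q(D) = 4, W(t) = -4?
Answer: -64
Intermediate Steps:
J = -9 (J = -3 - 6 = -9)
g = -2 (g = -7/3 + (-9*0 + 1)/3 = -7/3 + (0 + 1)/3 = -7/3 + (⅓)*1 = -7/3 + ⅓ = -2)
I = -56 (I = 14*(-4) = -56)
I + g*q(1) = -56 - 2*4 = -56 - 8 = -64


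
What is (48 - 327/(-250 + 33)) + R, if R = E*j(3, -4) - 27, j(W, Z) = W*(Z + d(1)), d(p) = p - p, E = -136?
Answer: 359028/217 ≈ 1654.5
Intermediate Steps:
d(p) = 0
j(W, Z) = W*Z (j(W, Z) = W*(Z + 0) = W*Z)
R = 1605 (R = -408*(-4) - 27 = -136*(-12) - 27 = 1632 - 27 = 1605)
(48 - 327/(-250 + 33)) + R = (48 - 327/(-250 + 33)) + 1605 = (48 - 327/(-217)) + 1605 = (48 - 327*(-1/217)) + 1605 = (48 + 327/217) + 1605 = 10743/217 + 1605 = 359028/217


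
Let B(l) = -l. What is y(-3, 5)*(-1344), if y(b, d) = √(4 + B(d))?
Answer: -1344*I ≈ -1344.0*I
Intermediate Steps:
y(b, d) = √(4 - d)
y(-3, 5)*(-1344) = √(4 - 1*5)*(-1344) = √(4 - 5)*(-1344) = √(-1)*(-1344) = I*(-1344) = -1344*I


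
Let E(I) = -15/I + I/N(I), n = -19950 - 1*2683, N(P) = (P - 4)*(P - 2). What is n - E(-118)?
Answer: -9774791459/431880 ≈ -22633.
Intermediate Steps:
N(P) = (-4 + P)*(-2 + P)
n = -22633 (n = -19950 - 2683 = -22633)
E(I) = -15/I + I/(8 + I² - 6*I)
n - E(-118) = -22633 - 2*(-60 - 7*(-118)² + 45*(-118))/((-118)*(8 + (-118)² - 6*(-118))) = -22633 - 2*(-1)*(-60 - 7*13924 - 5310)/(118*(8 + 13924 + 708)) = -22633 - 2*(-1)*(-60 - 97468 - 5310)/(118*14640) = -22633 - 2*(-1)*(-102838)/(118*14640) = -22633 - 1*51419/431880 = -22633 - 51419/431880 = -9774791459/431880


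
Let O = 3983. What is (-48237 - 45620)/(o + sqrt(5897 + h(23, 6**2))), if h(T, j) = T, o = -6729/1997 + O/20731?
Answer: -31946173488221515247/633077784326073186 - 160865643851093279393*sqrt(370)/2532311137304292744 ≈ -1272.4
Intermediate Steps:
o = -131544848/41399807 (o = -6729/1997 + 3983/20731 = -131544848/41399807 ≈ -3.1774)
(-48237 - 45620)/(o + sqrt(5897 + h(23, 6**2))) = (-48237 - 45620)/(-131544848/41399807 + sqrt(5897 + 23)) = -93857/(-131544848/41399807 + sqrt(5920)) = -93857/(-131544848/41399807 + 4*sqrt(370))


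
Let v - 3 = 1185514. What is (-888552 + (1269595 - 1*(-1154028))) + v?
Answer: 2720588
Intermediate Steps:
v = 1185517 (v = 3 + 1185514 = 1185517)
(-888552 + (1269595 - 1*(-1154028))) + v = (-888552 + (1269595 - 1*(-1154028))) + 1185517 = (-888552 + (1269595 + 1154028)) + 1185517 = (-888552 + 2423623) + 1185517 = 1535071 + 1185517 = 2720588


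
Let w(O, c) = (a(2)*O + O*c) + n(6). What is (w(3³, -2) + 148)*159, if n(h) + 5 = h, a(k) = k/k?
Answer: 19398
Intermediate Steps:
a(k) = 1
n(h) = -5 + h
w(O, c) = 1 + O + O*c (w(O, c) = (1*O + O*c) + (-5 + 6) = (O + O*c) + 1 = 1 + O + O*c)
(w(3³, -2) + 148)*159 = ((1 + 3³ + 3³*(-2)) + 148)*159 = ((1 + 27 + 27*(-2)) + 148)*159 = ((1 + 27 - 54) + 148)*159 = (-26 + 148)*159 = 122*159 = 19398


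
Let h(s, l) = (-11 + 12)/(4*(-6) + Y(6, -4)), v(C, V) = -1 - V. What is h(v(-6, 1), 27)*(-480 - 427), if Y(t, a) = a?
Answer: 907/28 ≈ 32.393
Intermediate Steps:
h(s, l) = -1/28 (h(s, l) = (-11 + 12)/(4*(-6) - 4) = 1/(-24 - 4) = 1/(-28) = 1*(-1/28) = -1/28)
h(v(-6, 1), 27)*(-480 - 427) = -(-480 - 427)/28 = -1/28*(-907) = 907/28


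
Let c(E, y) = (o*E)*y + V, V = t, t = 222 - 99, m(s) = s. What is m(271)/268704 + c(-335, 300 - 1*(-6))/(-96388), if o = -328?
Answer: -2258679189641/6474960288 ≈ -348.83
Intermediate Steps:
t = 123
V = 123
c(E, y) = 123 - 328*E*y (c(E, y) = (-328*E)*y + 123 = -328*E*y + 123 = 123 - 328*E*y)
m(271)/268704 + c(-335, 300 - 1*(-6))/(-96388) = 271/268704 + (123 - 328*(-335)*(300 - 1*(-6)))/(-96388) = 271*(1/268704) + (123 - 328*(-335)*(300 + 6))*(-1/96388) = 271/268704 + (123 - 328*(-335)*306)*(-1/96388) = 271/268704 + (123 + 33623280)*(-1/96388) = 271/268704 + 33623403*(-1/96388) = 271/268704 - 33623403/96388 = -2258679189641/6474960288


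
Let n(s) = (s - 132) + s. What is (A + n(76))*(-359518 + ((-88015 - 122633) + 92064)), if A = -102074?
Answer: 48792221508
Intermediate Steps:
n(s) = -132 + 2*s (n(s) = (-132 + s) + s = -132 + 2*s)
(A + n(76))*(-359518 + ((-88015 - 122633) + 92064)) = (-102074 + (-132 + 2*76))*(-359518 + ((-88015 - 122633) + 92064)) = (-102074 + (-132 + 152))*(-359518 + (-210648 + 92064)) = (-102074 + 20)*(-359518 - 118584) = -102054*(-478102) = 48792221508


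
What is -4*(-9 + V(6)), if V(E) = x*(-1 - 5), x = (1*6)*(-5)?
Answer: -684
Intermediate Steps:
x = -30 (x = 6*(-5) = -30)
V(E) = 180 (V(E) = -30*(-1 - 5) = -30*(-6) = 180)
-4*(-9 + V(6)) = -4*(-9 + 180) = -4*171 = -684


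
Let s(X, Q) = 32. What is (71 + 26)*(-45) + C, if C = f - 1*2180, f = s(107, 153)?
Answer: -6513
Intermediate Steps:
f = 32
C = -2148 (C = 32 - 1*2180 = 32 - 2180 = -2148)
(71 + 26)*(-45) + C = (71 + 26)*(-45) - 2148 = 97*(-45) - 2148 = -4365 - 2148 = -6513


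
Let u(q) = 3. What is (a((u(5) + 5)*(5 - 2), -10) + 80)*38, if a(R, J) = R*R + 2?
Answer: 25004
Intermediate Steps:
a(R, J) = 2 + R² (a(R, J) = R² + 2 = 2 + R²)
(a((u(5) + 5)*(5 - 2), -10) + 80)*38 = ((2 + ((3 + 5)*(5 - 2))²) + 80)*38 = ((2 + (8*3)²) + 80)*38 = ((2 + 24²) + 80)*38 = ((2 + 576) + 80)*38 = (578 + 80)*38 = 658*38 = 25004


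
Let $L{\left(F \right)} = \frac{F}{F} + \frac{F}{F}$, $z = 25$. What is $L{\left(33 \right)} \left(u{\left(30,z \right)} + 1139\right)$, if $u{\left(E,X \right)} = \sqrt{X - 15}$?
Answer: $2278 + 2 \sqrt{10} \approx 2284.3$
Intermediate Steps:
$u{\left(E,X \right)} = \sqrt{-15 + X}$
$L{\left(F \right)} = 2$ ($L{\left(F \right)} = 1 + 1 = 2$)
$L{\left(33 \right)} \left(u{\left(30,z \right)} + 1139\right) = 2 \left(\sqrt{-15 + 25} + 1139\right) = 2 \left(\sqrt{10} + 1139\right) = 2 \left(1139 + \sqrt{10}\right) = 2278 + 2 \sqrt{10}$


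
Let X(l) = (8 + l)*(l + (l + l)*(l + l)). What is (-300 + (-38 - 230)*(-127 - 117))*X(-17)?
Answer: -667258092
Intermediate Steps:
X(l) = (8 + l)*(l + 4*l²) (X(l) = (8 + l)*(l + (2*l)*(2*l)) = (8 + l)*(l + 4*l²))
(-300 + (-38 - 230)*(-127 - 117))*X(-17) = (-300 + (-38 - 230)*(-127 - 117))*(-17*(8 + 4*(-17)² + 33*(-17))) = (-300 - 268*(-244))*(-17*(8 + 4*289 - 561)) = (-300 + 65392)*(-17*(8 + 1156 - 561)) = 65092*(-17*603) = 65092*(-10251) = -667258092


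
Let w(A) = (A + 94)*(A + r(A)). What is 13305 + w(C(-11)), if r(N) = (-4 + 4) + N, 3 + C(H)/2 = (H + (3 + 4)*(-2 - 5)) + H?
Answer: 29289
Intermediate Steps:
C(H) = -104 + 4*H (C(H) = -6 + 2*((H + (3 + 4)*(-2 - 5)) + H) = -6 + 2*((H + 7*(-7)) + H) = -6 + 2*((H - 49) + H) = -6 + 2*((-49 + H) + H) = -6 + 2*(-49 + 2*H) = -6 + (-98 + 4*H) = -104 + 4*H)
r(N) = N (r(N) = 0 + N = N)
w(A) = 2*A*(94 + A) (w(A) = (A + 94)*(A + A) = (94 + A)*(2*A) = 2*A*(94 + A))
13305 + w(C(-11)) = 13305 + 2*(-104 + 4*(-11))*(94 + (-104 + 4*(-11))) = 13305 + 2*(-104 - 44)*(94 + (-104 - 44)) = 13305 + 2*(-148)*(94 - 148) = 13305 + 2*(-148)*(-54) = 13305 + 15984 = 29289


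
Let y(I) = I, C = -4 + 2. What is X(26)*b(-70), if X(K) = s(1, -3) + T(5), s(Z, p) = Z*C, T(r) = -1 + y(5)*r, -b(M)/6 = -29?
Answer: 3828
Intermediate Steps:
b(M) = 174 (b(M) = -6*(-29) = 174)
C = -2
T(r) = -1 + 5*r
s(Z, p) = -2*Z (s(Z, p) = Z*(-2) = -2*Z)
X(K) = 22 (X(K) = -2*1 + (-1 + 5*5) = -2 + (-1 + 25) = -2 + 24 = 22)
X(26)*b(-70) = 22*174 = 3828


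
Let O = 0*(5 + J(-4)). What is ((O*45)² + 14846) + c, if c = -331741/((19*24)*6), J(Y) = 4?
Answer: 40286915/2736 ≈ 14725.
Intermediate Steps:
O = 0 (O = 0*(5 + 4) = 0*9 = 0)
c = -331741/2736 (c = -331741/(456*6) = -331741/2736 ≈ -121.25)
((O*45)² + 14846) + c = ((0*45)² + 14846) - 331741/2736 = (0² + 14846) - 331741/2736 = (0 + 14846) - 331741/2736 = 14846 - 331741/2736 = 40286915/2736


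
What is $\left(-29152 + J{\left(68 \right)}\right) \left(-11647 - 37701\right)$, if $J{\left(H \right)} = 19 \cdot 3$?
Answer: $1435780060$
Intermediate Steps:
$J{\left(H \right)} = 57$
$\left(-29152 + J{\left(68 \right)}\right) \left(-11647 - 37701\right) = \left(-29152 + 57\right) \left(-11647 - 37701\right) = \left(-29095\right) \left(-49348\right) = 1435780060$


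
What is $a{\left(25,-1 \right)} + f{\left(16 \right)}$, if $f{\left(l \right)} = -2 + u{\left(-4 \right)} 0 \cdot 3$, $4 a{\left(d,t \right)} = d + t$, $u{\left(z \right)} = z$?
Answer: $4$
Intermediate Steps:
$a{\left(d,t \right)} = \frac{d}{4} + \frac{t}{4}$ ($a{\left(d,t \right)} = \frac{d + t}{4} = \frac{d}{4} + \frac{t}{4}$)
$f{\left(l \right)} = -2$ ($f{\left(l \right)} = -2 - 4 \cdot 0 \cdot 3 = -2 - 0 = -2 + 0 = -2$)
$a{\left(25,-1 \right)} + f{\left(16 \right)} = \left(\frac{1}{4} \cdot 25 + \frac{1}{4} \left(-1\right)\right) - 2 = \left(\frac{25}{4} - \frac{1}{4}\right) - 2 = 6 - 2 = 4$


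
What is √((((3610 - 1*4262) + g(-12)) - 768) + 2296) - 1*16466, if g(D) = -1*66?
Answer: -16466 + 9*√10 ≈ -16438.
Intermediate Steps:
g(D) = -66
√((((3610 - 1*4262) + g(-12)) - 768) + 2296) - 1*16466 = √((((3610 - 1*4262) - 66) - 768) + 2296) - 1*16466 = √((((3610 - 4262) - 66) - 768) + 2296) - 16466 = √(((-652 - 66) - 768) + 2296) - 16466 = √((-718 - 768) + 2296) - 16466 = √(-1486 + 2296) - 16466 = √810 - 16466 = 9*√10 - 16466 = -16466 + 9*√10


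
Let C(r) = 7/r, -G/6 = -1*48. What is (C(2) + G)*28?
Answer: 8162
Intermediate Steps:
G = 288 (G = -(-6)*48 = -6*(-48) = 288)
(C(2) + G)*28 = (7/2 + 288)*28 = (583/2)*28 = 8162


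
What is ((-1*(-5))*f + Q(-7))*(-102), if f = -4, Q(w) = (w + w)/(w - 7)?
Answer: 1938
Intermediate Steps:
Q(w) = 2*w/(-7 + w) (Q(w) = (2*w)/(-7 + w) = 2*w/(-7 + w))
((-1*(-5))*f + Q(-7))*(-102) = (-1*(-5)*(-4) + 2*(-7)/(-7 - 7))*(-102) = (5*(-4) + 2*(-7)/(-14))*(-102) = (-20 + 2*(-7)*(-1/14))*(-102) = (-20 + 1)*(-102) = -19*(-102) = 1938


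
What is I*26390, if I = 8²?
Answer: 1688960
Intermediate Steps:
I = 64
I*26390 = 64*26390 = 1688960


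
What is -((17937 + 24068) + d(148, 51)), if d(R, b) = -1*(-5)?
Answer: -42010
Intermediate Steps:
d(R, b) = 5
-((17937 + 24068) + d(148, 51)) = -((17937 + 24068) + 5) = -(42005 + 5) = -1*42010 = -42010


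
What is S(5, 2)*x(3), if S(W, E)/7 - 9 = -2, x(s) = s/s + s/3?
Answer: 98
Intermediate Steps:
x(s) = 1 + s/3 (x(s) = 1 + s*(⅓) = 1 + s/3)
S(W, E) = 49 (S(W, E) = 63 + 7*(-2) = 63 - 14 = 49)
S(5, 2)*x(3) = 49*(1 + (⅓)*3) = 49*(1 + 1) = 49*2 = 98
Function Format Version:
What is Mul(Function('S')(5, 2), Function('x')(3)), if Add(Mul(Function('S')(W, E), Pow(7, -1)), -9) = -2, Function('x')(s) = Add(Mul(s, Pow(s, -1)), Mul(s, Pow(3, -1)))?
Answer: 98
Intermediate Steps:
Function('x')(s) = Add(1, Mul(Rational(1, 3), s)) (Function('x')(s) = Add(1, Mul(s, Rational(1, 3))) = Add(1, Mul(Rational(1, 3), s)))
Function('S')(W, E) = 49 (Function('S')(W, E) = Add(63, Mul(7, -2)) = Add(63, -14) = 49)
Mul(Function('S')(5, 2), Function('x')(3)) = Mul(49, Add(1, Mul(Rational(1, 3), 3))) = Mul(49, Add(1, 1)) = Mul(49, 2) = 98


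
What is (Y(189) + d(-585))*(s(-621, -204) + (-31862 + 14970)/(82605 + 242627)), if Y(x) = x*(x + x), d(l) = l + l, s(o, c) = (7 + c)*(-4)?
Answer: 1125519938208/20327 ≈ 5.5371e+7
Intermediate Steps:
s(o, c) = -28 - 4*c
d(l) = 2*l
Y(x) = 2*x**2 (Y(x) = x*(2*x) = 2*x**2)
(Y(189) + d(-585))*(s(-621, -204) + (-31862 + 14970)/(82605 + 242627)) = (2*189**2 + 2*(-585))*((-28 - 4*(-204)) + (-31862 + 14970)/(82605 + 242627)) = (2*35721 - 1170)*((-28 + 816) - 16892/325232) = (71442 - 1170)*(788 - 16892*1/325232) = 70272*(788 - 4223/81308) = 70272*(64066481/81308) = 1125519938208/20327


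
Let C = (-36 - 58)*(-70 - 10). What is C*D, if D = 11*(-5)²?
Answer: 2068000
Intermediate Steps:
C = 7520 (C = -94*(-80) = 7520)
D = 275 (D = 11*25 = 275)
C*D = 7520*275 = 2068000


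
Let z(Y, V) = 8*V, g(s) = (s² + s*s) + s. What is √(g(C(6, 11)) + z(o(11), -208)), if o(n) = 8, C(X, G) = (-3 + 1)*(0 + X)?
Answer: 2*I*√347 ≈ 37.256*I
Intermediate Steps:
C(X, G) = -2*X
g(s) = s + 2*s² (g(s) = (s² + s²) + s = 2*s² + s = s + 2*s²)
√(g(C(6, 11)) + z(o(11), -208)) = √((-2*6)*(1 + 2*(-2*6)) + 8*(-208)) = √(-12*(1 + 2*(-12)) - 1664) = √(-12*(1 - 24) - 1664) = √(-12*(-23) - 1664) = √(276 - 1664) = √(-1388) = 2*I*√347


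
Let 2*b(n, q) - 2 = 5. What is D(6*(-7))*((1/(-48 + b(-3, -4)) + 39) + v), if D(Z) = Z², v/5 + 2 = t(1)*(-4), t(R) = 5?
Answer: -11150244/89 ≈ -1.2528e+5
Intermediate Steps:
b(n, q) = 7/2 (b(n, q) = 1 + (½)*5 = 1 + 5/2 = 7/2)
v = -110 (v = -10 + 5*(5*(-4)) = -10 + 5*(-20) = -10 - 100 = -110)
D(6*(-7))*((1/(-48 + b(-3, -4)) + 39) + v) = (6*(-7))²*((1/(-48 + 7/2) + 39) - 110) = (-42)²*((1/(-89/2) + 39) - 110) = 1764*((-2/89 + 39) - 110) = 1764*(3469/89 - 110) = 1764*(-6321/89) = -11150244/89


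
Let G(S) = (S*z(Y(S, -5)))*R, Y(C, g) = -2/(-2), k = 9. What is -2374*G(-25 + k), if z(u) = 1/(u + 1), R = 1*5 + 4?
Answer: 170928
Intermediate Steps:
Y(C, g) = 1 (Y(C, g) = -2*(-½) = 1)
R = 9 (R = 5 + 4 = 9)
z(u) = 1/(1 + u)
G(S) = 9*S/2 (G(S) = (S/(1 + 1))*9 = (S/2)*9 = 9*S/2)
-2374*G(-25 + k) = -10683*(-25 + 9) = -10683*(-16) = -2374*(-72) = 170928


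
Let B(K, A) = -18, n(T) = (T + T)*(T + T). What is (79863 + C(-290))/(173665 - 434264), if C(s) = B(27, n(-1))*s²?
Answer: 1433937/260599 ≈ 5.5025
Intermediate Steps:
n(T) = 4*T² (n(T) = (2*T)*(2*T) = 4*T²)
C(s) = -18*s²
(79863 + C(-290))/(173665 - 434264) = (79863 - 18*(-290)²)/(173665 - 434264) = (79863 - 18*84100)/(-260599) = (79863 - 1513800)*(-1/260599) = -1433937*(-1/260599) = 1433937/260599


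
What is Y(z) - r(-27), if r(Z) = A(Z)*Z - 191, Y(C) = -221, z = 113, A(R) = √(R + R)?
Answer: -30 + 81*I*√6 ≈ -30.0 + 198.41*I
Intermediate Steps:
A(R) = √2*√R (A(R) = √(2*R) = √2*√R)
r(Z) = -191 + √2*Z^(3/2) (r(Z) = (√2*√Z)*Z - 191 = √2*Z^(3/2) - 191 = -191 + √2*Z^(3/2))
Y(z) - r(-27) = -221 - (-191 + √2*(-27)^(3/2)) = -221 - (-191 + √2*(-81*I*√3)) = -221 - (-191 - 81*I*√6) = -221 + (191 + 81*I*√6) = -30 + 81*I*√6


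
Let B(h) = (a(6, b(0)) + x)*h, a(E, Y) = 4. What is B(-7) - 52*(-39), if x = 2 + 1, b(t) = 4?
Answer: 1979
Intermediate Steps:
x = 3
B(h) = 7*h (B(h) = (4 + 3)*h = 7*h)
B(-7) - 52*(-39) = 7*(-7) - 52*(-39) = -49 + 2028 = 1979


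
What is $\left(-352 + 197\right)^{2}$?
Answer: $24025$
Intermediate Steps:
$\left(-352 + 197\right)^{2} = \left(-155\right)^{2} = 24025$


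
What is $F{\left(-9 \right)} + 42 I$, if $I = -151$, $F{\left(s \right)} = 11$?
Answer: $-6331$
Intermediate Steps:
$F{\left(-9 \right)} + 42 I = 11 + 42 \left(-151\right) = 11 - 6342 = -6331$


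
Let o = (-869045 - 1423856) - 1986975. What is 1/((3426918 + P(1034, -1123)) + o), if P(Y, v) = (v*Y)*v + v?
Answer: 1/1303153305 ≈ 7.6737e-10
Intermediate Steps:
o = -4279876 (o = -2292901 - 1986975 = -4279876)
P(Y, v) = v + Y*v² (P(Y, v) = (Y*v)*v + v = Y*v² + v = v + Y*v²)
1/((3426918 + P(1034, -1123)) + o) = 1/((3426918 - 1123*(1 + 1034*(-1123))) - 4279876) = 1/((3426918 - 1123*(1 - 1161182)) - 4279876) = 1/((3426918 - 1123*(-1161181)) - 4279876) = 1/((3426918 + 1304006263) - 4279876) = 1/(1307433181 - 4279876) = 1/1303153305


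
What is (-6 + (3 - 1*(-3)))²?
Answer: 0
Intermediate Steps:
(-6 + (3 - 1*(-3)))² = (-6 + (3 + 3))² = (-6 + 6)² = 0² = 0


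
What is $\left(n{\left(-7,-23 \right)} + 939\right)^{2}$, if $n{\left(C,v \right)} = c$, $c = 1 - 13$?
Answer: $859329$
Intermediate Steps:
$c = -12$
$n{\left(C,v \right)} = -12$
$\left(n{\left(-7,-23 \right)} + 939\right)^{2} = \left(-12 + 939\right)^{2} = 927^{2} = 859329$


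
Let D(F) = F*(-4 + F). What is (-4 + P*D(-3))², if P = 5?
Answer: 10201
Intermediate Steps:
(-4 + P*D(-3))² = (-4 + 5*(-3*(-4 - 3)))² = (-4 + 5*(-3*(-7)))² = (-4 + 5*21)² = (-4 + 105)² = 101² = 10201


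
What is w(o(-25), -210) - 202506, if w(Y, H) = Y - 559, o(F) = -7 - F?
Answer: -203047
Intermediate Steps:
w(Y, H) = -559 + Y
w(o(-25), -210) - 202506 = (-559 + (-7 - 1*(-25))) - 202506 = (-559 + (-7 + 25)) - 202506 = (-559 + 18) - 202506 = -541 - 202506 = -203047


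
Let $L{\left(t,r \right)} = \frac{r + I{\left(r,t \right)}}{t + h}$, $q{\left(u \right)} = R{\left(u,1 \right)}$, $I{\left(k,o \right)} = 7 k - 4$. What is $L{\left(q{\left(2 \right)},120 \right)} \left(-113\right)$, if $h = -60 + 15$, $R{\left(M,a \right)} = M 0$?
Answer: $\frac{108028}{45} \approx 2400.6$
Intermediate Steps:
$I{\left(k,o \right)} = -4 + 7 k$
$R{\left(M,a \right)} = 0$
$q{\left(u \right)} = 0$
$h = -45$
$L{\left(t,r \right)} = \frac{-4 + 8 r}{-45 + t}$ ($L{\left(t,r \right)} = \frac{r + \left(-4 + 7 r\right)}{t - 45} = \frac{-4 + 8 r}{-45 + t}$)
$L{\left(q{\left(2 \right)},120 \right)} \left(-113\right) = \frac{4 \left(-1 + 2 \cdot 120\right)}{-45 + 0} \left(-113\right) = \frac{4 \left(-1 + 240\right)}{-45} \left(-113\right) = 4 \left(- \frac{1}{45}\right) 239 \left(-113\right) = \left(- \frac{956}{45}\right) \left(-113\right) = \frac{108028}{45}$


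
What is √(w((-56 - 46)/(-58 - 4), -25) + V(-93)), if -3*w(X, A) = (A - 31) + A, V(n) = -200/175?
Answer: √1267/7 ≈ 5.0850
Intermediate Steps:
V(n) = -8/7 (V(n) = -200*1/175 = -8/7)
w(X, A) = 31/3 - 2*A/3 (w(X, A) = -((A - 31) + A)/3 = -((-31 + A) + A)/3 = -(-31 + 2*A)/3 = 31/3 - 2*A/3)
√(w((-56 - 46)/(-58 - 4), -25) + V(-93)) = √((31/3 - ⅔*(-25)) - 8/7) = √((31/3 + 50/3) - 8/7) = √(27 - 8/7) = √(181/7) = √1267/7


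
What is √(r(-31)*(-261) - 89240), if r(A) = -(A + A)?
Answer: I*√105422 ≈ 324.69*I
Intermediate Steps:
r(A) = -2*A
√(r(-31)*(-261) - 89240) = √(-2*(-31)*(-261) - 89240) = √(62*(-261) - 89240) = √(-16182 - 89240) = √(-105422) = I*√105422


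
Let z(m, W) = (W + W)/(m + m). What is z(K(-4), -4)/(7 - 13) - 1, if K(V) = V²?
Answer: -23/24 ≈ -0.95833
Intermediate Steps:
z(m, W) = W/m (z(m, W) = (2*W)/((2*m)) = (2*W)*(1/(2*m)) = W/m)
z(K(-4), -4)/(7 - 13) - 1 = (-4/((-4)²))/(7 - 13) - 1 = (-4/16)/(-6) - 1 = -(-2)/(3*16) - 1 = -⅙*(-¼) - 1 = 1/24 - 1 = -23/24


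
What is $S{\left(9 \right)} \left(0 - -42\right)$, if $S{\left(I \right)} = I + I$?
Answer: $756$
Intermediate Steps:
$S{\left(I \right)} = 2 I$
$S{\left(9 \right)} \left(0 - -42\right) = 2 \cdot 9 \left(0 - -42\right) = 18 \left(0 + 42\right) = 18 \cdot 42 = 756$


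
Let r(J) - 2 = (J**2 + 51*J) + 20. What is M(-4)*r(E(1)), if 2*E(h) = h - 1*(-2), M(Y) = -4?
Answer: -403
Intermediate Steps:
E(h) = 1 + h/2 (E(h) = (h - 1*(-2))/2 = (h + 2)/2 = (2 + h)/2 = 1 + h/2)
r(J) = 22 + J**2 + 51*J (r(J) = 2 + ((J**2 + 51*J) + 20) = 2 + (20 + J**2 + 51*J) = 22 + J**2 + 51*J)
M(-4)*r(E(1)) = -4*(22 + (1 + (1/2)*1)**2 + 51*(1 + (1/2)*1)) = -4*(22 + (1 + 1/2)**2 + 51*(1 + 1/2)) = -4*(22 + (3/2)**2 + 51*(3/2)) = -4*(22 + 9/4 + 153/2) = -4*403/4 = -403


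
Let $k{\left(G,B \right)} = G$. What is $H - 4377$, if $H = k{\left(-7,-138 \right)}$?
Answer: $-4384$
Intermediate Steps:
$H = -7$
$H - 4377 = -7 - 4377 = -4384$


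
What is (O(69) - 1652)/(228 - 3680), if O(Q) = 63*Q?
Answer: -2695/3452 ≈ -0.78071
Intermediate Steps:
(O(69) - 1652)/(228 - 3680) = (63*69 - 1652)/(228 - 3680) = (4347 - 1652)/(-3452) = 2695*(-1/3452) = -2695/3452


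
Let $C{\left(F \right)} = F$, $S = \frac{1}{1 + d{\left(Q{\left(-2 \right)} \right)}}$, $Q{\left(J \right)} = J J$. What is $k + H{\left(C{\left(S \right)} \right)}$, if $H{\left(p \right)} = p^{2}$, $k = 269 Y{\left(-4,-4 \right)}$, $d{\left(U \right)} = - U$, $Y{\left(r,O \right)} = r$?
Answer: $- \frac{9683}{9} \approx -1075.9$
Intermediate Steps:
$Q{\left(J \right)} = J^{2}$
$S = - \frac{1}{3}$ ($S = \frac{1}{1 - \left(-2\right)^{2}} = \frac{1}{1 - 4} = \frac{1}{-3} = - \frac{1}{3} \approx -0.33333$)
$k = -1076$ ($k = 269 \left(-4\right) = -1076$)
$k + H{\left(C{\left(S \right)} \right)} = -1076 + \left(- \frac{1}{3}\right)^{2} = -1076 + \frac{1}{9} = - \frac{9683}{9}$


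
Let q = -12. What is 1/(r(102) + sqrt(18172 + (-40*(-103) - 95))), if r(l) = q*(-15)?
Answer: 60/3401 - 7*sqrt(453)/10203 ≈ 0.0030396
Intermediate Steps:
r(l) = 180 (r(l) = -12*(-15) = 180)
1/(r(102) + sqrt(18172 + (-40*(-103) - 95))) = 1/(180 + sqrt(18172 + (-40*(-103) - 95))) = 1/(180 + sqrt(18172 + (4120 - 95))) = 1/(180 + sqrt(18172 + 4025)) = 1/(180 + sqrt(22197)) = 1/(180 + 7*sqrt(453))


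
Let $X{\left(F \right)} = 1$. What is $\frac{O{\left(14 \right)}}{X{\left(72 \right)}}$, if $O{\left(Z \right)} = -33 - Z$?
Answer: $-47$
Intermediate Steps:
$\frac{O{\left(14 \right)}}{X{\left(72 \right)}} = \frac{-33 - 14}{1} = \left(-33 - 14\right) 1 = \left(-47\right) 1 = -47$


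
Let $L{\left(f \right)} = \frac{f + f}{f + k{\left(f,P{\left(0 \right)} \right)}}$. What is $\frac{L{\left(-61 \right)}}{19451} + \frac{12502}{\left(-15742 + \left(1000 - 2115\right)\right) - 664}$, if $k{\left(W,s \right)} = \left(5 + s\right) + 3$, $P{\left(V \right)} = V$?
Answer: $- \frac{1840887392}{2580350209} \approx -0.71343$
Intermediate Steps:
$k{\left(W,s \right)} = 8 + s$
$L{\left(f \right)} = \frac{2 f}{8 + f}$ ($L{\left(f \right)} = \frac{f + f}{f + \left(8 + 0\right)} = \frac{2 f}{f + 8} = \frac{2 f}{8 + f}$)
$\frac{L{\left(-61 \right)}}{19451} + \frac{12502}{\left(-15742 + \left(1000 - 2115\right)\right) - 664} = \frac{2 \left(-61\right) \frac{1}{8 - 61}}{19451} + \frac{12502}{\left(-15742 + \left(1000 - 2115\right)\right) - 664} = 2 \left(-61\right) \frac{1}{-53} \cdot \frac{1}{19451} + \frac{12502}{\left(-15742 - 1115\right) - 664} = 2 \left(-61\right) \left(- \frac{1}{53}\right) \frac{1}{19451} + \frac{12502}{-16857 - 664} = \frac{122}{53} \cdot \frac{1}{19451} + \frac{12502}{-17521} = \frac{122}{1030903} + 12502 \left(- \frac{1}{17521}\right) = \frac{122}{1030903} - \frac{1786}{2503} = - \frac{1840887392}{2580350209}$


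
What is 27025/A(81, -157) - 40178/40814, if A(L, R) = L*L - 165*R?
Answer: -100710299/662533662 ≈ -0.15201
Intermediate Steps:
A(L, R) = L² - 165*R
27025/A(81, -157) - 40178/40814 = 27025/(81² - 165*(-157)) - 40178/40814 = 27025/(6561 + 25905) - 40178*1/40814 = 27025/32466 - 20089/20407 = -100710299/662533662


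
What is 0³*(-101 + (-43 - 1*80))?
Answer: 0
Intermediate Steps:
0³*(-101 + (-43 - 1*80)) = 0*(-101 + (-43 - 80)) = 0*(-101 - 123) = 0*(-224) = 0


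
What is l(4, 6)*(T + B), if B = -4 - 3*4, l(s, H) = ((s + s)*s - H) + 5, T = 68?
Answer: 1612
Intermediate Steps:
l(s, H) = 5 - H + 2*s² (l(s, H) = ((2*s)*s - H) + 5 = (2*s² - H) + 5 = (-H + 2*s²) + 5 = 5 - H + 2*s²)
B = -16 (B = -4 - 12 = -16)
l(4, 6)*(T + B) = (5 - 1*6 + 2*4²)*(68 - 16) = (5 - 6 + 2*16)*52 = (5 - 6 + 32)*52 = 31*52 = 1612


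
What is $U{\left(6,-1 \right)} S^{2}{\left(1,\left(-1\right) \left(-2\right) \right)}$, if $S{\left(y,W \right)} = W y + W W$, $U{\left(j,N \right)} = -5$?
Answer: $-180$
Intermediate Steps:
$S{\left(y,W \right)} = W^{2} + W y$ ($S{\left(y,W \right)} = W y + W^{2} = W^{2} + W y$)
$U{\left(6,-1 \right)} S^{2}{\left(1,\left(-1\right) \left(-2\right) \right)} = - 5 \left(\left(-1\right) \left(-2\right) \left(\left(-1\right) \left(-2\right) + 1\right)\right)^{2} = - 5 \left(2 \left(2 + 1\right)\right)^{2} = - 5 \left(2 \cdot 3\right)^{2} = - 5 \cdot 6^{2} = \left(-5\right) 36 = -180$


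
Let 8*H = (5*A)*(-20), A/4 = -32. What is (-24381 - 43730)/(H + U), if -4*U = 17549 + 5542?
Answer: 272444/16691 ≈ 16.323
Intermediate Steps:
A = -128 (A = 4*(-32) = -128)
H = 1600 (H = ((5*(-128))*(-20))/8 = (-640*(-20))/8 = (1/8)*12800 = 1600)
U = -23091/4 (U = -(17549 + 5542)/4 = -1/4*23091 = -23091/4 ≈ -5772.8)
(-24381 - 43730)/(H + U) = (-24381 - 43730)/(1600 - 23091/4) = -68111/(-16691/4) = -68111*(-4/16691) = 272444/16691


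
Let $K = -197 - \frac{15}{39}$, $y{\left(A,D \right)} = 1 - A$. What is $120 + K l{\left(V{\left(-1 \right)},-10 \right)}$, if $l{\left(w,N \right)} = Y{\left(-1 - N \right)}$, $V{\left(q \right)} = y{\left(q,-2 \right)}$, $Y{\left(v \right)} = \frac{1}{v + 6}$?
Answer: $\frac{20834}{195} \approx 106.84$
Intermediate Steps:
$Y{\left(v \right)} = \frac{1}{6 + v}$
$V{\left(q \right)} = 1 - q$
$l{\left(w,N \right)} = \frac{1}{5 - N}$ ($l{\left(w,N \right)} = \frac{1}{6 - \left(1 + N\right)} = \frac{1}{5 - N}$)
$K = - \frac{2566}{13}$ ($K = -197 - \frac{5}{13} = - \frac{2566}{13} \approx -197.38$)
$120 + K l{\left(V{\left(-1 \right)},-10 \right)} = 120 - \frac{2566 \left(- \frac{1}{-5 - 10}\right)}{13} = 120 - \frac{2566 \left(- \frac{1}{-15}\right)}{13} = 120 - \frac{2566 \left(\left(-1\right) \left(- \frac{1}{15}\right)\right)}{13} = 120 - \frac{2566}{195} = \frac{20834}{195}$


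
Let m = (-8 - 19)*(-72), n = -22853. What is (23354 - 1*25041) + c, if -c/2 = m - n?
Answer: -51281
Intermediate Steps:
m = 1944 (m = -27*(-72) = 1944)
c = -49594 (c = -2*(1944 - 1*(-22853)) = -2*(1944 + 22853) = -2*24797 = -49594)
(23354 - 1*25041) + c = (23354 - 1*25041) - 49594 = (23354 - 25041) - 49594 = -1687 - 49594 = -51281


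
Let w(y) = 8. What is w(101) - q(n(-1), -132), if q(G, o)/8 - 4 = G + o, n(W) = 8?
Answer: 968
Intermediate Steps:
q(G, o) = 32 + 8*G + 8*o (q(G, o) = 32 + 8*(G + o) = 32 + (8*G + 8*o) = 32 + 8*G + 8*o)
w(101) - q(n(-1), -132) = 8 - (32 + 8*8 + 8*(-132)) = 8 - (32 + 64 - 1056) = 8 - 1*(-960) = 8 + 960 = 968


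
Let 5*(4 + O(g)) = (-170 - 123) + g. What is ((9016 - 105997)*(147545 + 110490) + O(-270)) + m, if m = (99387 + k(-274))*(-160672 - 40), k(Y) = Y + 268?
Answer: -204981058618/5 ≈ -4.0996e+10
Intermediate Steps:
k(Y) = 268 + Y
O(g) = -313/5 + g/5 (O(g) = -4 + ((-170 - 123) + g)/5 = -4 + (-293 + g)/5 = -4 + (-293/5 + g/5) = -313/5 + g/5)
m = -15971719272 (m = (99387 + (268 - 274))*(-160672 - 40) = (99387 - 6)*(-160712) = 99381*(-160712) = -15971719272)
((9016 - 105997)*(147545 + 110490) + O(-270)) + m = ((9016 - 105997)*(147545 + 110490) + (-313/5 + (⅕)*(-270))) - 15971719272 = (-96981*258035 + (-313/5 - 54)) - 15971719272 = (-25024492335 - 583/5) - 15971719272 = -125122462258/5 - 15971719272 = -204981058618/5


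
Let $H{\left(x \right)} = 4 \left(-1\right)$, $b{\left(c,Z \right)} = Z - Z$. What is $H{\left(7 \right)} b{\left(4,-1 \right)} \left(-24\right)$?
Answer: $0$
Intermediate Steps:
$b{\left(c,Z \right)} = 0$
$H{\left(x \right)} = -4$
$H{\left(7 \right)} b{\left(4,-1 \right)} \left(-24\right) = \left(-4\right) 0 \left(-24\right) = 0 \left(-24\right) = 0$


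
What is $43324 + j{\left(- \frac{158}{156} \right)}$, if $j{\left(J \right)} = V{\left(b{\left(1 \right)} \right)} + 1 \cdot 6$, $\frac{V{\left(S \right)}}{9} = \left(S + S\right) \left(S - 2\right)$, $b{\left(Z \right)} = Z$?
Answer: $43312$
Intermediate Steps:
$V{\left(S \right)} = 18 S \left(-2 + S\right)$ ($V{\left(S \right)} = 9 \left(S + S\right) \left(S - 2\right) = 9 \cdot 2 S \left(-2 + S\right) = 18 S \left(-2 + S\right)$)
$j{\left(J \right)} = -12$ ($j{\left(J \right)} = 18 \cdot 1 \left(-2 + 1\right) + 1 \cdot 6 = 18 \cdot 1 \left(-1\right) + 6 = -18 + 6 = -12$)
$43324 + j{\left(- \frac{158}{156} \right)} = 43324 - 12 = 43312$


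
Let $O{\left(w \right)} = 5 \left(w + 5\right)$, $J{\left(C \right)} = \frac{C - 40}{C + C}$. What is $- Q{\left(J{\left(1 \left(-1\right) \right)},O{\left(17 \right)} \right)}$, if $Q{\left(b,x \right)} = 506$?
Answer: $-506$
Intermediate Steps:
$J{\left(C \right)} = \frac{-40 + C}{2 C}$
$O{\left(w \right)} = 25 + 5 w$ ($O{\left(w \right)} = 5 \left(5 + w\right) = 25 + 5 w$)
$- Q{\left(J{\left(1 \left(-1\right) \right)},O{\left(17 \right)} \right)} = \left(-1\right) 506 = -506$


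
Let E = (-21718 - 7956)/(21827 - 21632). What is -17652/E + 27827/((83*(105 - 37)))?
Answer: 10126588279/83740028 ≈ 120.93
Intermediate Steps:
E = -29674/195 ≈ -152.17
-17652/E + 27827/((83*(105 - 37))) = -17652/(-29674/195) + 27827/((83*(105 - 37))) = -17652*(-195/29674) + 27827/((83*68)) = 1721070/14837 + 27827/5644 = 10126588279/83740028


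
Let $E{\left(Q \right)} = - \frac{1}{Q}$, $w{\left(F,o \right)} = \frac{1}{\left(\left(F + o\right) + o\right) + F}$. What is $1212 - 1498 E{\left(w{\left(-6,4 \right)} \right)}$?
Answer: $-4780$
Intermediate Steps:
$w{\left(F,o \right)} = \frac{1}{2 F + 2 o}$ ($w{\left(F,o \right)} = \frac{1}{\left(F + 2 o\right) + F} = \frac{1}{2 F + 2 o}$)
$1212 - 1498 E{\left(w{\left(-6,4 \right)} \right)} = 1212 - 1498 \left(- \frac{1}{\frac{1}{2} \frac{1}{-6 + 4}}\right) = 1212 - 1498 \left(- \frac{1}{\frac{1}{2} \frac{1}{-2}}\right) = 1212 - 1498 \left(- \frac{1}{\frac{1}{2} \left(- \frac{1}{2}\right)}\right) = 1212 - 1498 \left(- \frac{1}{- \frac{1}{4}}\right) = 1212 - 1498 \left(\left(-1\right) \left(-4\right)\right) = 1212 - 5992 = -4780$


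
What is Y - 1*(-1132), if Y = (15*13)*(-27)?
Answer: -4133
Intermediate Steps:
Y = -5265 (Y = 195*(-27) = -5265)
Y - 1*(-1132) = -5265 - 1*(-1132) = -5265 + 1132 = -4133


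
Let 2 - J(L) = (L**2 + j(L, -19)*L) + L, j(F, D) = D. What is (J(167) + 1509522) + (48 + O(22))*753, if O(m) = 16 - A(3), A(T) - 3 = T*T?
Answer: 1523797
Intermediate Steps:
A(T) = 3 + T**2 (A(T) = 3 + T*T = 3 + T**2)
O(m) = 4 (O(m) = 16 - (3 + 3**2) = 16 - (3 + 9) = 16 - 1*12 = 16 - 12 = 4)
J(L) = 2 - L**2 + 18*L (J(L) = 2 - ((L**2 - 19*L) + L) = 2 - (L**2 - 18*L) = 2 + (-L**2 + 18*L) = 2 - L**2 + 18*L)
(J(167) + 1509522) + (48 + O(22))*753 = ((2 - 1*167**2 + 18*167) + 1509522) + (48 + 4)*753 = ((2 - 1*27889 + 3006) + 1509522) + 52*753 = ((2 - 27889 + 3006) + 1509522) + 39156 = (-24881 + 1509522) + 39156 = 1484641 + 39156 = 1523797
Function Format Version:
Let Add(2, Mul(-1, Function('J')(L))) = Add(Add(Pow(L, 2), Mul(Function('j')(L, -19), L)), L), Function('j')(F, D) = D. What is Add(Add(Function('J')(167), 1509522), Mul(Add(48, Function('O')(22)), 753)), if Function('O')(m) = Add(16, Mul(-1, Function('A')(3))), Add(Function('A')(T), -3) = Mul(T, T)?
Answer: 1523797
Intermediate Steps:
Function('A')(T) = Add(3, Pow(T, 2)) (Function('A')(T) = Add(3, Mul(T, T)) = Add(3, Pow(T, 2)))
Function('O')(m) = 4 (Function('O')(m) = Add(16, Mul(-1, Add(3, Pow(3, 2)))) = Add(16, Mul(-1, Add(3, 9))) = Add(16, Mul(-1, 12)) = Add(16, -12) = 4)
Function('J')(L) = Add(2, Mul(-1, Pow(L, 2)), Mul(18, L)) (Function('J')(L) = Add(2, Mul(-1, Add(Add(Pow(L, 2), Mul(-19, L)), L))) = Add(2, Mul(-1, Add(Pow(L, 2), Mul(-18, L)))) = Add(2, Add(Mul(-1, Pow(L, 2)), Mul(18, L))) = Add(2, Mul(-1, Pow(L, 2)), Mul(18, L)))
Add(Add(Function('J')(167), 1509522), Mul(Add(48, Function('O')(22)), 753)) = Add(Add(Add(2, Mul(-1, Pow(167, 2)), Mul(18, 167)), 1509522), Mul(Add(48, 4), 753)) = Add(Add(Add(2, Mul(-1, 27889), 3006), 1509522), Mul(52, 753)) = Add(Add(Add(2, -27889, 3006), 1509522), 39156) = Add(Add(-24881, 1509522), 39156) = Add(1484641, 39156) = 1523797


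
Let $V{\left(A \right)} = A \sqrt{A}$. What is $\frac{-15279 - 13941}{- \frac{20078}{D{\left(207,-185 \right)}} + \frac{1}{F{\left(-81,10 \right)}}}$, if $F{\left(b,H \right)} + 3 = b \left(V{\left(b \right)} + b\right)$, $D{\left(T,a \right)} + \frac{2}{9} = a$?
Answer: $- \frac{31069042113283694043840}{115259045607290287093} - \frac{4794727815912420 i}{115259045607290287093} \approx -269.56 - 4.16 \cdot 10^{-5} i$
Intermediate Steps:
$D{\left(T,a \right)} = - \frac{2}{9} + a$
$V{\left(A \right)} = A^{\frac{3}{2}}$
$F{\left(b,H \right)} = -3 + b \left(b + b^{\frac{3}{2}}\right)$ ($F{\left(b,H \right)} = -3 + b \left(b^{\frac{3}{2}} + b\right) = -3 + b \left(b + b^{\frac{3}{2}}\right)$)
$\frac{-15279 - 13941}{- \frac{20078}{D{\left(207,-185 \right)}} + \frac{1}{F{\left(-81,10 \right)}}} = \frac{-15279 - 13941}{- \frac{20078}{- \frac{2}{9} - 185} + \frac{1}{-3 + \left(-81\right)^{2} + \left(-81\right)^{\frac{5}{2}}}} = - \frac{29220}{- \frac{20078}{- \frac{1667}{9}} + \frac{1}{-3 + 6561 + 59049 i}} = - \frac{29220}{\left(-20078\right) \left(- \frac{9}{1667}\right) + \frac{1}{6558 + 59049 i}} = - \frac{29220}{\frac{180702}{1667} + \frac{6558 - 59049 i}{3529791765}}$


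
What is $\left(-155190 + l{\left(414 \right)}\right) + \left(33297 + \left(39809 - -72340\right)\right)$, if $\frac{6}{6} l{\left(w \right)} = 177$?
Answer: $-9567$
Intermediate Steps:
$l{\left(w \right)} = 177$
$\left(-155190 + l{\left(414 \right)}\right) + \left(33297 + \left(39809 - -72340\right)\right) = \left(-155190 + 177\right) + \left(33297 + \left(39809 - -72340\right)\right) = -155013 + \left(33297 + \left(39809 + 72340\right)\right) = -155013 + \left(33297 + 112149\right) = -155013 + 145446 = -9567$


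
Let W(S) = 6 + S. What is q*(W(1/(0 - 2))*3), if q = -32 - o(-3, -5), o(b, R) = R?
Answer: -891/2 ≈ -445.50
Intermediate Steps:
q = -27 (q = -32 - 1*(-5) = -32 + 5 = -27)
q*(W(1/(0 - 2))*3) = -27*(6 + 1/(0 - 2))*3 = -27*(6 + 1/(-2))*3 = -27*(6 - 1/2)*3 = -297*3/2 = -27*33/2 = -891/2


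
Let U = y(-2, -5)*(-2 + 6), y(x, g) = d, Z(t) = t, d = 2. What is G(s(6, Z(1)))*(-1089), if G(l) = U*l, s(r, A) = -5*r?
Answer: 261360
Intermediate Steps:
y(x, g) = 2
U = 8 (U = 2*(-2 + 6) = 2*4 = 8)
G(l) = 8*l
G(s(6, Z(1)))*(-1089) = (8*(-5*6))*(-1089) = (8*(-30))*(-1089) = -240*(-1089) = 261360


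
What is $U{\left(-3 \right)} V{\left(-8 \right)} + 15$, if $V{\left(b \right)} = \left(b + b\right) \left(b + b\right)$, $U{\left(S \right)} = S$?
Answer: $-753$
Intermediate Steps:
$V{\left(b \right)} = 4 b^{2}$ ($V{\left(b \right)} = 2 b 2 b = 4 b^{2}$)
$U{\left(-3 \right)} V{\left(-8 \right)} + 15 = - 3 \cdot 4 \left(-8\right)^{2} + 15 = - 3 \cdot 4 \cdot 64 + 15 = \left(-3\right) 256 + 15 = -768 + 15 = -753$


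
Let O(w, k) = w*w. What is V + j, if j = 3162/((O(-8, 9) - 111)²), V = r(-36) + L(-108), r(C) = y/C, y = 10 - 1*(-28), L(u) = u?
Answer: -4279351/39762 ≈ -107.62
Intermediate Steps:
y = 38 (y = 10 + 28 = 38)
r(C) = 38/C
O(w, k) = w²
V = -1963/18 (V = 38/(-36) - 108 = 38*(-1/36) - 108 = -19/18 - 108 = -1963/18 ≈ -109.06)
j = 3162/2209 (j = 3162/(((-8)² - 111)²) = 3162/((64 - 111)²) = 3162/((-47)²) = 3162/2209 ≈ 1.4314)
V + j = -1963/18 + 3162/2209 = -4279351/39762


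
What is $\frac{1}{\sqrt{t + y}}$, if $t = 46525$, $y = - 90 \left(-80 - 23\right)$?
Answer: $\frac{\sqrt{55795}}{55795} \approx 0.0042335$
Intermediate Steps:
$y = 9270$ ($y = \left(-90\right) \left(-103\right) = 9270$)
$\frac{1}{\sqrt{t + y}} = \frac{1}{\sqrt{46525 + 9270}} = \frac{1}{\sqrt{55795}} = \frac{\sqrt{55795}}{55795}$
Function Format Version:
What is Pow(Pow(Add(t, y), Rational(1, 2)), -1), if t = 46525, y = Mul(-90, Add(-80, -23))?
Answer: Mul(Rational(1, 55795), Pow(55795, Rational(1, 2))) ≈ 0.0042335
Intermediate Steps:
y = 9270 (y = Mul(-90, -103) = 9270)
Pow(Pow(Add(t, y), Rational(1, 2)), -1) = Pow(Pow(Add(46525, 9270), Rational(1, 2)), -1) = Pow(Pow(55795, Rational(1, 2)), -1) = Mul(Rational(1, 55795), Pow(55795, Rational(1, 2)))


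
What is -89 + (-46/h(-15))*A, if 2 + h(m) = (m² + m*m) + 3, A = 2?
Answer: -40231/451 ≈ -89.204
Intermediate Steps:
h(m) = 1 + 2*m² (h(m) = -2 + ((m² + m*m) + 3) = -2 + ((m² + m²) + 3) = -2 + (2*m² + 3) = -2 + (3 + 2*m²) = 1 + 2*m²)
-89 + (-46/h(-15))*A = -89 - 46/(1 + 2*(-15)²)*2 = -89 - 46/(1 + 2*225)*2 = -89 - 46/(1 + 450)*2 = -89 - 46/451*2 = -89 - 92/451 = -40231/451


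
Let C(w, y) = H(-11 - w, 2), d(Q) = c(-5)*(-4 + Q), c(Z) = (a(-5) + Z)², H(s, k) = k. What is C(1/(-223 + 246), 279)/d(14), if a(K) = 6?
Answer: ⅕ ≈ 0.20000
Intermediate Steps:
c(Z) = (6 + Z)²
d(Q) = -4 + Q (d(Q) = (6 - 5)²*(-4 + Q) = 1²*(-4 + Q) = 1*(-4 + Q) = -4 + Q)
C(w, y) = 2
C(1/(-223 + 246), 279)/d(14) = 2/(-4 + 14) = 2/10 = 2*(⅒) = ⅕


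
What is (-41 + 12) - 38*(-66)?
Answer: 2479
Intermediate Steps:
(-41 + 12) - 38*(-66) = -29 + 2508 = 2479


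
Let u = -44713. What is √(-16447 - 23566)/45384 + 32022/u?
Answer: -32022/44713 + I*√40013/45384 ≈ -0.71617 + 0.0044076*I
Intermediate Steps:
√(-16447 - 23566)/45384 + 32022/u = √(-16447 - 23566)/45384 + 32022/(-44713) = √(-40013)*(1/45384) + 32022*(-1/44713) = (I*√40013)*(1/45384) - 32022/44713 = I*√40013/45384 - 32022/44713 = -32022/44713 + I*√40013/45384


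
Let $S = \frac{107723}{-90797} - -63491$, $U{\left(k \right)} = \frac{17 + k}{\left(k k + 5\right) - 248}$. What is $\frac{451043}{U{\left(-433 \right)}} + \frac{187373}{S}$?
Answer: $- \frac{8693967533499801361}{42823371344} \approx -2.0302 \cdot 10^{8}$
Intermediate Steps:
$U{\left(k \right)} = \frac{17 + k}{-243 + k^{2}}$ ($U{\left(k \right)} = \frac{17 + k}{\left(k^{2} + 5\right) - 248} = \frac{17 + k}{\left(5 + k^{2}\right) - 248} = \frac{17 + k}{-243 + k^{2}}$)
$S = \frac{823526372}{12971}$ ($S = 107723 \left(- \frac{1}{90797}\right) + 63491 = - \frac{15389}{12971} + 63491 = \frac{823526372}{12971} \approx 63490.0$)
$\frac{451043}{U{\left(-433 \right)}} + \frac{187373}{S} = \frac{451043}{\frac{1}{-243 + \left(-433\right)^{2}} \left(17 - 433\right)} + \frac{187373}{\frac{823526372}{12971}} = \frac{451043}{\frac{1}{-243 + 187489} \left(-416\right)} + 187373 \cdot \frac{12971}{823526372} = \frac{451043}{\frac{1}{187246} \left(-416\right)} + \frac{2430415183}{823526372} = \frac{451043}{- \frac{208}{93623}} + \frac{2430415183}{823526372} = 451043 \left(- \frac{93623}{208}\right) + \frac{2430415183}{823526372} = - \frac{42227998789}{208} + \frac{2430415183}{823526372} = - \frac{8693967533499801361}{42823371344}$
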